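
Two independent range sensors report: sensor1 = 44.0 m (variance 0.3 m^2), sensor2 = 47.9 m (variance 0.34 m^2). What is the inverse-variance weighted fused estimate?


w1 = (1/var1) / (1/var1 + 1/var2)
   = 3.3333 / (3.3333 + 2.9412) = 0.5312
w2 = 1 - w1 = 0.4688
fused = w1*s1 + w2*s2 = 23.375 + 22.4531
= 45.8281 m


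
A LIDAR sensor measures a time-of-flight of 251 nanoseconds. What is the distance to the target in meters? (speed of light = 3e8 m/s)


tof = 251 ns = 2.51e-07 s
dist = c * tof / 2
= 3e8 * 2.51e-07 / 2
= 37.65 m


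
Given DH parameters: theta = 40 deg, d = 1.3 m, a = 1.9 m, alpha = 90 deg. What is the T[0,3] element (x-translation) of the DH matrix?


T[0,3] = a * cos(theta)
= 1.9 * cos(40 deg)
= 1.9 * 0.766
= 1.4555


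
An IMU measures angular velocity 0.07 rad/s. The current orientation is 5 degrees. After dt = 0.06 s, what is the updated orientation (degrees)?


delta_theta = w * dt = 0.07 * 0.06 = 0.0042 rad
= 0.2406 deg
theta_new = 5 + 0.2406 = 5.2406 deg


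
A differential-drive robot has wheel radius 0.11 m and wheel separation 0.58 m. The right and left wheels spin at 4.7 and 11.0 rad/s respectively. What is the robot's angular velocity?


vR = r*wR = 0.11*4.7 = 0.517 m/s
vL = r*wL = 0.11*11.0 = 1.21 m/s
v = (vR+vL)/2 = 0.8635 m/s
omega = (vR-vL)/L = -1.1948 rad/s
angular velocity = -1.1948 rad/s


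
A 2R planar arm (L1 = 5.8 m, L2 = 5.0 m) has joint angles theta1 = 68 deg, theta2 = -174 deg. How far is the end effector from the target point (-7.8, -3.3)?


End effector via forward kinematics:
x = L1*cos(t1) + L2*cos(t1+t2) = 0.7945
y = L1*sin(t1) + L2*sin(t1+t2) = 0.5714
Distance to target:
d = sqrt((-7.8 - 0.7945)^2 + (-3.3 - 0.5714)^2)
= sqrt(73.866 + 14.9874)
= 9.4262 m


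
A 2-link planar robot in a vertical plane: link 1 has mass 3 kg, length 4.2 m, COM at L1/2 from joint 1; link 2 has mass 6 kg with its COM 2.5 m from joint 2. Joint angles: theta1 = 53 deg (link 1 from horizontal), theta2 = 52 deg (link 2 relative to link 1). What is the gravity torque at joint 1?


Horizontal distance from joint 1 to link-1 COM:
  x_c1 = (L1/2)*cos(t1) = 2.1 * 0.6018 = 1.2638 m
Horizontal distance from joint 1 to link-2 COM:
  x_c2 = L1*cos(t1) + Lc2*cos(t1+t2)
       = 4.2*0.6018 + 2.5*-0.2588 = 1.8806 m
tau1 = m1*g*x_c1 + m2*g*x_c2
     = 3*9.81*1.2638 + 6*9.81*1.8806
     = 37.194 + 110.6907
     = 147.8846 Nm


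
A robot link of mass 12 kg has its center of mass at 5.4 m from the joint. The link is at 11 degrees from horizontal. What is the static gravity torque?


tau = m*g*L*cos(angle)
= 12 * 9.81 * 5.4 * cos(11 deg)
= 12 * 9.81 * 5.4 * 0.9816
= 624.0086 Nm


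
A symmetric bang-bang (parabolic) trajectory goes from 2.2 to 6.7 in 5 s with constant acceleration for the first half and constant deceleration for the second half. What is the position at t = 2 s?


Symmetric rest-to-rest: each phase covers (pf-p0)/2 in time T/2. 0.5*a*(T/2)^2 = (pf-p0)/2 => a = 4*(pf-p0)/T^2
a = 4*(6.7-2.2)/5^2 = 0.72
t = 2 is in the acceleration phase (t <= T/2).
p = p0 + 0.5*a*t^2 = 2.2 + 0.5*0.72*2^2
= 3.64


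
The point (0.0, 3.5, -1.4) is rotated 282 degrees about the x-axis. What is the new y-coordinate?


Rotation about x-axis: y' = y*cos(theta) - z*sin(theta)
= 3.5 * 0.2079 - -1.4 * -0.9781
= -0.6417


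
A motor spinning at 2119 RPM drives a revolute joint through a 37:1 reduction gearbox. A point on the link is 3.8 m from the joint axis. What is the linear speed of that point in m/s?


omega_motor = 2119 * 2*pi/60 = 221.9012 rad/s
omega_joint = omega_motor / 37 = 5.9973 rad/s
v = omega_joint * r = 5.9973 * 3.8
= 22.7898 m/s


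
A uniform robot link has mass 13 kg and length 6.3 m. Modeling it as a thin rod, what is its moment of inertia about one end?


I = (1/3) * m * L^2
= (1/3) * 13 * 6.3^2
= 0.333333 * 13 * 39.69
= 171.99 kg*m^2


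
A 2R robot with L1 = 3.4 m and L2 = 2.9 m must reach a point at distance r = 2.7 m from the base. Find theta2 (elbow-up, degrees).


cos(theta2) = (r^2 - L1^2 - L2^2) / (2*L1*L2)
cos(theta2) = (7.29 - 11.56 - 8.41) / 19.72
cos(theta2) = -0.643002
theta2 = 130.016 degrees


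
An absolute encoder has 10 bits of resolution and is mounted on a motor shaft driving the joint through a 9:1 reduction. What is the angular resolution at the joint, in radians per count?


counts = 2^10 = 1024
effective counts at joint = 1024 * 9 = 9216
resolution = 2*pi / 9216
= 6.8177e-04 rad/count


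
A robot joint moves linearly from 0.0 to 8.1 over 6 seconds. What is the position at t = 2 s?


s = t/T = 2/6 = 0.3333
p(t) = p0 + (pf-p0)*s
= 0.0 + (8.1 - 0.0) * 0.3333
= 2.7


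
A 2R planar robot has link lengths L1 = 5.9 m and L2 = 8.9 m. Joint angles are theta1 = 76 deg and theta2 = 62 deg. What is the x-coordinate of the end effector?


Convert angles to radians: theta1 = 1.3265, theta2 = 1.0821
x = L1*cos(theta1) + L2*cos(theta1+theta2)
x = 1.4273 + -6.614
x = -5.1866


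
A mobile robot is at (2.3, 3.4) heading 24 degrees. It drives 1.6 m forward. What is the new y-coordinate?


y_new = y0 + d*sin(theta)
= 3.4 + 1.6*sin(24)
= 3.4 + 0.6508
= 4.0508


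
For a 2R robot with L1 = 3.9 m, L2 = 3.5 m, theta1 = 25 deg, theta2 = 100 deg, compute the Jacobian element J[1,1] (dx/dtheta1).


J[1,1] = -L1*sin(t1) - L2*sin(t1+t2)
= -3.9*sin(25) - 3.5*sin(125)
= -4.5152


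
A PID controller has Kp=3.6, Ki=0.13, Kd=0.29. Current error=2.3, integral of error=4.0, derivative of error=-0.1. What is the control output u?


u = Kp*e + Ki*int(e) + Kd*de/dt
= 3.6*2.3 + 0.13*4.0 + 0.29*(-0.1)
= 8.28 + 0.52 + -0.029
= 8.771


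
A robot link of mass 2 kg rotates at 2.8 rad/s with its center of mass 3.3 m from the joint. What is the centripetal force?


F = m * omega^2 * r
= 2 * 2.8^2 * 3.3
= 2 * 7.84 * 3.3
= 51.744 N


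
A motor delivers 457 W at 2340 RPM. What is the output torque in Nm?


omega = 2340 * 2*pi/60 = 245.0442 rad/s
tau = P / omega = 457 / 245.0442
= 1.865 Nm


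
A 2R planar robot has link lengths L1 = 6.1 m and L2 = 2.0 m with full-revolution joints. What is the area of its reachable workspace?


r_max = L1 + L2 = 8.1 m
r_min = |L1 - L2| = 4.1 m
Area = pi*(r_max^2 - r_min^2)
= pi*(65.61 - 16.81)
= pi * 48.8
= 153.3097 m^2


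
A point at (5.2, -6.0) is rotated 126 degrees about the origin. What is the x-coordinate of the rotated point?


x' = x*cos(theta) - y*sin(theta)
cos(126 deg) = -0.5878, sin(126 deg) = 0.809
x' = 5.2 * -0.5878 - -6.0 * 0.809
= -3.0565 - -4.8541
= 1.7976


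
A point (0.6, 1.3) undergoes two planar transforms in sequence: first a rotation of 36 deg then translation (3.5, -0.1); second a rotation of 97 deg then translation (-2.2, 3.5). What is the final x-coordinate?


After transform 1:
x1 = cos(36)*0.6 - sin(36)*1.3 + 3.5 = 3.2213
y1 = sin(36)*0.6 + cos(36)*1.3 + -0.1 = 1.3044
After transform 2:
x2 = cos(97)*3.2213 - sin(97)*1.3044 + -2.2
= -3.8872


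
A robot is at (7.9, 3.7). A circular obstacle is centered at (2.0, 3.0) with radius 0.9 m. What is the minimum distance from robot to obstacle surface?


center_dist = sqrt((7.9-2.0)^2 + (3.7-3.0)^2)
= sqrt(34.81 + 0.49)
= 5.9414
min_dist = center_dist - radius = 5.9414 - 0.9 = 5.0414 m


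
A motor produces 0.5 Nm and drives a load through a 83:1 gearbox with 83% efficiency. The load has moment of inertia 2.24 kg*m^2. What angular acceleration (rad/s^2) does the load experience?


tau_out = tau_motor * N * eta
= 0.5 * 83 * 0.83 = 34.445 Nm
alpha = tau_out / I = 34.445 / 2.24
= 15.3772 rad/s^2


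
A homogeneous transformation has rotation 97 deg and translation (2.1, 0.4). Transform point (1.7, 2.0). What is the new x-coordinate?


x' = cos(theta)*px - sin(theta)*py + tx
= -0.1219*1.7 - 0.9925*2.0 + 2.1
= -0.0923


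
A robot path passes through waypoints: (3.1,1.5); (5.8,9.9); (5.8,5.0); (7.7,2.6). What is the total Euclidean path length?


Segment lengths:
  seg1 = sqrt((2.7)^2 + (8.4)^2) = 8.8233
  seg2 = sqrt((0.0)^2 + (-4.9)^2) = 4.9
  seg3 = sqrt((1.9)^2 + (-2.4)^2) = 3.061
Total = 16.7843


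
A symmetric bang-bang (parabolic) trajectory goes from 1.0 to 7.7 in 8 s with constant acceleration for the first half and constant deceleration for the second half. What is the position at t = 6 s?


Symmetric rest-to-rest: each phase covers (pf-p0)/2 in time T/2. 0.5*a*(T/2)^2 = (pf-p0)/2 => a = 4*(pf-p0)/T^2
a = 4*(7.7-1.0)/8^2 = 0.4188
t = 6 is in the deceleration phase (t > T/2).
p = pf - 0.5*a*(T-t)^2 = 7.7 - 0.5*0.4188*2^2
= 6.8625


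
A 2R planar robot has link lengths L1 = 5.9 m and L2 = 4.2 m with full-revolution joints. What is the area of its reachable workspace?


r_max = L1 + L2 = 10.1 m
r_min = |L1 - L2| = 1.7 m
Area = pi*(r_max^2 - r_min^2)
= pi*(102.01 - 2.89)
= pi * 99.12
= 311.3947 m^2


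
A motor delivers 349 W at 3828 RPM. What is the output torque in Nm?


omega = 3828 * 2*pi/60 = 400.8672 rad/s
tau = P / omega = 349 / 400.8672
= 0.8706 Nm


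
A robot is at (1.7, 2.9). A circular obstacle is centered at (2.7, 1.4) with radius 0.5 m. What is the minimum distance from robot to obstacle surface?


center_dist = sqrt((1.7-2.7)^2 + (2.9-1.4)^2)
= sqrt(1.0 + 2.25)
= 1.8028
min_dist = center_dist - radius = 1.8028 - 0.5 = 1.3028 m


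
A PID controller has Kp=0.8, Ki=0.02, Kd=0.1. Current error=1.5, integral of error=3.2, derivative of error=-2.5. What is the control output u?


u = Kp*e + Ki*int(e) + Kd*de/dt
= 0.8*1.5 + 0.02*3.2 + 0.1*(-2.5)
= 1.2 + 0.064 + -0.25
= 1.014


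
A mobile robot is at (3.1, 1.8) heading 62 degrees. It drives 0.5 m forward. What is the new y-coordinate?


y_new = y0 + d*sin(theta)
= 1.8 + 0.5*sin(62)
= 1.8 + 0.4415
= 2.2415


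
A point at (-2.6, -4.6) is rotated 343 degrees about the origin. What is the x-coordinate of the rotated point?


x' = x*cos(theta) - y*sin(theta)
cos(343 deg) = 0.9563, sin(343 deg) = -0.2924
x' = -2.6 * 0.9563 - -4.6 * -0.2924
= -2.4864 - 1.3449
= -3.8313


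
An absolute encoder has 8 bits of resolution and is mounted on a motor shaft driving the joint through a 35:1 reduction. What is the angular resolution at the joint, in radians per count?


counts = 2^8 = 256
effective counts at joint = 256 * 35 = 8960
resolution = 2*pi / 8960
= 7.0125e-04 rad/count


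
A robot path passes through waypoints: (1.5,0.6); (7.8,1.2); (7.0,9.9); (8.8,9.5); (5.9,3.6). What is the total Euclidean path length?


Segment lengths:
  seg1 = sqrt((6.3)^2 + (0.6)^2) = 6.3285
  seg2 = sqrt((-0.8)^2 + (8.7)^2) = 8.7367
  seg3 = sqrt((1.8)^2 + (-0.4)^2) = 1.8439
  seg4 = sqrt((-2.9)^2 + (-5.9)^2) = 6.5742
Total = 23.4833


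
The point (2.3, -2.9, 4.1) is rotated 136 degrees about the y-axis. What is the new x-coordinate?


Rotation about y-axis: x' = x*cos(theta) + z*sin(theta)
= 2.3 * -0.7193 + 4.1 * 0.6947
= 1.1936


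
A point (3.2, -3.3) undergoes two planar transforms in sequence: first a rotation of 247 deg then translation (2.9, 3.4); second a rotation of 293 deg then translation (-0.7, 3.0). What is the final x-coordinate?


After transform 1:
x1 = cos(247)*3.2 - sin(247)*-3.3 + 2.9 = -1.388
y1 = sin(247)*3.2 + cos(247)*-3.3 + 3.4 = 1.7438
After transform 2:
x2 = cos(293)*-1.388 - sin(293)*1.7438 + -0.7
= 0.3628


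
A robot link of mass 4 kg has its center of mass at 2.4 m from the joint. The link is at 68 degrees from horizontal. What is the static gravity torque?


tau = m*g*L*cos(angle)
= 4 * 9.81 * 2.4 * cos(68 deg)
= 4 * 9.81 * 2.4 * 0.3746
= 35.279 Nm


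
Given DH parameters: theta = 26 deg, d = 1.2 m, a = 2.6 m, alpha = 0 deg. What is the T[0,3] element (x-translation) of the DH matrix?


T[0,3] = a * cos(theta)
= 2.6 * cos(26 deg)
= 2.6 * 0.8988
= 2.3369


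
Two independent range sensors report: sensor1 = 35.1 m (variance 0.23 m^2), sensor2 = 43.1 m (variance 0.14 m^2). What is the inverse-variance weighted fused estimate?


w1 = (1/var1) / (1/var1 + 1/var2)
   = 4.3478 / (4.3478 + 7.1429) = 0.3784
w2 = 1 - w1 = 0.6216
fused = w1*s1 + w2*s2 = 13.2811 + 26.7919
= 40.073 m


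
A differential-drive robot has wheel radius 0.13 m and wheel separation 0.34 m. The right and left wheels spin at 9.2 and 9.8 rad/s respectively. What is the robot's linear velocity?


vR = r*wR = 0.13*9.2 = 1.196 m/s
vL = r*wL = 0.13*9.8 = 1.274 m/s
v = (vR+vL)/2 = 1.235 m/s
omega = (vR-vL)/L = -0.2294 rad/s
linear velocity = 1.235 m/s


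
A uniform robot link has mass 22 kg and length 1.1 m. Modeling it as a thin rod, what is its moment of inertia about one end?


I = (1/3) * m * L^2
= (1/3) * 22 * 1.1^2
= 0.333333 * 22 * 1.21
= 8.8733 kg*m^2


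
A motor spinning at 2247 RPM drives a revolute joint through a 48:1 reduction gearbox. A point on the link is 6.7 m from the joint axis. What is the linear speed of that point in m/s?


omega_motor = 2247 * 2*pi/60 = 235.3053 rad/s
omega_joint = omega_motor / 48 = 4.9022 rad/s
v = omega_joint * r = 4.9022 * 6.7
= 32.8447 m/s


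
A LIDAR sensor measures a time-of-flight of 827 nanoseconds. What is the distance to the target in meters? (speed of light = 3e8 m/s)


tof = 827 ns = 8.27e-07 s
dist = c * tof / 2
= 3e8 * 8.27e-07 / 2
= 124.05 m


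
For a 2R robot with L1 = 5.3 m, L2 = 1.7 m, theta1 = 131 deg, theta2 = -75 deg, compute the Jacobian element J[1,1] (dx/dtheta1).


J[1,1] = -L1*sin(t1) - L2*sin(t1+t2)
= -5.3*sin(131) - 1.7*sin(56)
= -5.4093


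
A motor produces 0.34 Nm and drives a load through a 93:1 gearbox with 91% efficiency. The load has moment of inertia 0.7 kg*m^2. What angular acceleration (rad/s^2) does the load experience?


tau_out = tau_motor * N * eta
= 0.34 * 93 * 0.91 = 28.7742 Nm
alpha = tau_out / I = 28.7742 / 0.7
= 41.106 rad/s^2


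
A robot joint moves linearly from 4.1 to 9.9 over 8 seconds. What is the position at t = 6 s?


s = t/T = 6/8 = 0.75
p(t) = p0 + (pf-p0)*s
= 4.1 + (9.9 - 4.1) * 0.75
= 8.45


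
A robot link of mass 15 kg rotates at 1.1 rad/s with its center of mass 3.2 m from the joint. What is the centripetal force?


F = m * omega^2 * r
= 15 * 1.1^2 * 3.2
= 15 * 1.21 * 3.2
= 58.08 N


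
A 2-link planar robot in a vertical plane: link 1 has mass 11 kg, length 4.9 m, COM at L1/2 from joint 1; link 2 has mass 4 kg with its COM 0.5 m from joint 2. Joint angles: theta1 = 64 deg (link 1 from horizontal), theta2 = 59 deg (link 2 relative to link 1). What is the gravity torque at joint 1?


Horizontal distance from joint 1 to link-1 COM:
  x_c1 = (L1/2)*cos(t1) = 2.45 * 0.4384 = 1.074 m
Horizontal distance from joint 1 to link-2 COM:
  x_c2 = L1*cos(t1) + Lc2*cos(t1+t2)
       = 4.9*0.4384 + 0.5*-0.5446 = 1.8757 m
tau1 = m1*g*x_c1 + m2*g*x_c2
     = 11*9.81*1.074 + 4*9.81*1.8757
     = 115.8963 + 73.6024
     = 189.4988 Nm


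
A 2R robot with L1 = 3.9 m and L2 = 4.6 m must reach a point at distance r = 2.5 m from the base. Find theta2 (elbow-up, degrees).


cos(theta2) = (r^2 - L1^2 - L2^2) / (2*L1*L2)
cos(theta2) = (6.25 - 15.21 - 21.16) / 35.88
cos(theta2) = -0.839465
theta2 = 147.0837 degrees


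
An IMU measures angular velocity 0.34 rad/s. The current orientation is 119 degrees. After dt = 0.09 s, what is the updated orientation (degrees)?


delta_theta = w * dt = 0.34 * 0.09 = 0.0306 rad
= 1.7533 deg
theta_new = 119 + 1.7533 = 120.7533 deg


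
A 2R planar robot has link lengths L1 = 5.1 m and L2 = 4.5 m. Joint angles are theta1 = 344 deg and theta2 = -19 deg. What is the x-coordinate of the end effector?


Convert angles to radians: theta1 = 6.0039, theta2 = -0.3316
x = L1*cos(theta1) + L2*cos(theta1+theta2)
x = 4.9024 + 3.6862
x = 8.5886


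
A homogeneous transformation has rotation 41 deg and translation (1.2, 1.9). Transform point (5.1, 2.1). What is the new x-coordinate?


x' = cos(theta)*px - sin(theta)*py + tx
= 0.7547*5.1 - 0.6561*2.1 + 1.2
= 3.6713


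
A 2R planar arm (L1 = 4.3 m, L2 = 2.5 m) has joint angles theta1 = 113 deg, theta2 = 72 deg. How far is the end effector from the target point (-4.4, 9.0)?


End effector via forward kinematics:
x = L1*cos(t1) + L2*cos(t1+t2) = -4.1706
y = L1*sin(t1) + L2*sin(t1+t2) = 3.7403
Distance to target:
d = sqrt((-4.4 - -4.1706)^2 + (9.0 - 3.7403)^2)
= sqrt(0.0526 + 27.6646)
= 5.2647 m


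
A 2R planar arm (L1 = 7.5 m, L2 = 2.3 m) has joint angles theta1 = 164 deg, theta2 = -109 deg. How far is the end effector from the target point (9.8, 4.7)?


End effector via forward kinematics:
x = L1*cos(t1) + L2*cos(t1+t2) = -5.8902
y = L1*sin(t1) + L2*sin(t1+t2) = 3.9513
Distance to target:
d = sqrt((9.8 - -5.8902)^2 + (4.7 - 3.9513)^2)
= sqrt(246.1835 + 0.5605)
= 15.7081 m


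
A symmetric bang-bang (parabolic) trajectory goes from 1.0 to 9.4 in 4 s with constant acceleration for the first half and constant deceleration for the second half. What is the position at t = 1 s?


Symmetric rest-to-rest: each phase covers (pf-p0)/2 in time T/2. 0.5*a*(T/2)^2 = (pf-p0)/2 => a = 4*(pf-p0)/T^2
a = 4*(9.4-1.0)/4^2 = 2.1
t = 1 is in the acceleration phase (t <= T/2).
p = p0 + 0.5*a*t^2 = 1.0 + 0.5*2.1*1^2
= 2.05


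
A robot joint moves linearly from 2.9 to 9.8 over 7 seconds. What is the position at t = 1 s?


s = t/T = 1/7 = 0.1429
p(t) = p0 + (pf-p0)*s
= 2.9 + (9.8 - 2.9) * 0.1429
= 3.8857


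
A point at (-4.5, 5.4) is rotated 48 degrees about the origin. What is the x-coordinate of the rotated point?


x' = x*cos(theta) - y*sin(theta)
cos(48 deg) = 0.6691, sin(48 deg) = 0.7431
x' = -4.5 * 0.6691 - 5.4 * 0.7431
= -3.0111 - 4.013
= -7.0241


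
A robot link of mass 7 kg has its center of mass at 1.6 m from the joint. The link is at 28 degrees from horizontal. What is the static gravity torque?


tau = m*g*L*cos(angle)
= 7 * 9.81 * 1.6 * cos(28 deg)
= 7 * 9.81 * 1.6 * 0.8829
= 97.0112 Nm


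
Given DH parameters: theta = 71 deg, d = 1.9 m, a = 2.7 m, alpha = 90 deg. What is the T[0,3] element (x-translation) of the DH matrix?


T[0,3] = a * cos(theta)
= 2.7 * cos(71 deg)
= 2.7 * 0.3256
= 0.879


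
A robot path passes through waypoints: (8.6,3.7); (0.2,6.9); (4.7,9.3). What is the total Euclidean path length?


Segment lengths:
  seg1 = sqrt((-8.4)^2 + (3.2)^2) = 8.9889
  seg2 = sqrt((4.5)^2 + (2.4)^2) = 5.1
Total = 14.0889


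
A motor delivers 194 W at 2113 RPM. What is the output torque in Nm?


omega = 2113 * 2*pi/60 = 221.2728 rad/s
tau = P / omega = 194 / 221.2728
= 0.8767 Nm


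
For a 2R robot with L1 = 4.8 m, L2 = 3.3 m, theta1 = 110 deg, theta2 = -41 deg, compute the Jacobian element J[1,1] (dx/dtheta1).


J[1,1] = -L1*sin(t1) - L2*sin(t1+t2)
= -4.8*sin(110) - 3.3*sin(69)
= -7.5913


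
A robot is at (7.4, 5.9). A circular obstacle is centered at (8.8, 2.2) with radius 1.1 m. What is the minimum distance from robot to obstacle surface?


center_dist = sqrt((7.4-8.8)^2 + (5.9-2.2)^2)
= sqrt(1.96 + 13.69)
= 3.956
min_dist = center_dist - radius = 3.956 - 1.1 = 2.856 m


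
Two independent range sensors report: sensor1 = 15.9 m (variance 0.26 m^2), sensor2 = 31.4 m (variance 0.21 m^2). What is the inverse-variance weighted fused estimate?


w1 = (1/var1) / (1/var1 + 1/var2)
   = 3.8462 / (3.8462 + 4.7619) = 0.4468
w2 = 1 - w1 = 0.5532
fused = w1*s1 + w2*s2 = 7.1043 + 17.3702
= 24.4745 m


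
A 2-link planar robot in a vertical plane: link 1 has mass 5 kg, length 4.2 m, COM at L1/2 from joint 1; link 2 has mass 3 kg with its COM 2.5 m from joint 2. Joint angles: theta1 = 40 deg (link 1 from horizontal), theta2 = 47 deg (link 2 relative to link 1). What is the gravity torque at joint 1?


Horizontal distance from joint 1 to link-1 COM:
  x_c1 = (L1/2)*cos(t1) = 2.1 * 0.766 = 1.6087 m
Horizontal distance from joint 1 to link-2 COM:
  x_c2 = L1*cos(t1) + Lc2*cos(t1+t2)
       = 4.2*0.766 + 2.5*0.0523 = 3.3482 m
tau1 = m1*g*x_c1 + m2*g*x_c2
     = 5*9.81*1.6087 + 3*9.81*3.3482
     = 78.9064 + 98.5383
     = 177.4447 Nm


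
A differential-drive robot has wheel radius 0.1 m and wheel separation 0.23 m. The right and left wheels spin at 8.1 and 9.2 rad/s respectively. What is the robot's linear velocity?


vR = r*wR = 0.1*8.1 = 0.81 m/s
vL = r*wL = 0.1*9.2 = 0.92 m/s
v = (vR+vL)/2 = 0.865 m/s
omega = (vR-vL)/L = -0.4783 rad/s
linear velocity = 0.865 m/s


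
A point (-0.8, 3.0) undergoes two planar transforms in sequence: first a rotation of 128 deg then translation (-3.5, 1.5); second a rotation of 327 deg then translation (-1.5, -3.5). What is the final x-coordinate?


After transform 1:
x1 = cos(128)*-0.8 - sin(128)*3.0 + -3.5 = -5.3715
y1 = sin(128)*-0.8 + cos(128)*3.0 + 1.5 = -0.9774
After transform 2:
x2 = cos(327)*-5.3715 - sin(327)*-0.9774 + -1.5
= -6.5372


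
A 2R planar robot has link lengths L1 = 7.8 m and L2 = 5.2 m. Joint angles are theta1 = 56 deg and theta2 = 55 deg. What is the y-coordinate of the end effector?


Convert angles to radians: theta1 = 0.9774, theta2 = 0.9599
y = L1*sin(theta1) + L2*sin(theta1+theta2)
y = 6.4665 + 4.8546
y = 11.3211


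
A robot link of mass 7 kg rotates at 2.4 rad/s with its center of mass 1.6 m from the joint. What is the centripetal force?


F = m * omega^2 * r
= 7 * 2.4^2 * 1.6
= 7 * 5.76 * 1.6
= 64.512 N


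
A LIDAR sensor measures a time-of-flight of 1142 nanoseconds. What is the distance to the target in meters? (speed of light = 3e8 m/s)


tof = 1142 ns = 1.142e-06 s
dist = c * tof / 2
= 3e8 * 1.142e-06 / 2
= 171.3 m


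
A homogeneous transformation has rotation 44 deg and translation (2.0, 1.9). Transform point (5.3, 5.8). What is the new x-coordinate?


x' = cos(theta)*px - sin(theta)*py + tx
= 0.7193*5.3 - 0.6947*5.8 + 2.0
= 1.7835


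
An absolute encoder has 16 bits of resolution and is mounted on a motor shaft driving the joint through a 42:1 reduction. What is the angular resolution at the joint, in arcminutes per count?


counts = 2^16 = 65536
effective counts at joint = 65536 * 42 = 2752512
resolution = 360*60 / 2752512
= 0.0078 arcmin/count


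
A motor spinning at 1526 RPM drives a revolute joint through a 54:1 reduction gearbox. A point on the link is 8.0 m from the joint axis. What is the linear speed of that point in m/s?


omega_motor = 1526 * 2*pi/60 = 159.8023 rad/s
omega_joint = omega_motor / 54 = 2.9593 rad/s
v = omega_joint * r = 2.9593 * 8.0
= 23.6744 m/s


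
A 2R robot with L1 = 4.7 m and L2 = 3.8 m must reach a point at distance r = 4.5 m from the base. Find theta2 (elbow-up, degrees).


cos(theta2) = (r^2 - L1^2 - L2^2) / (2*L1*L2)
cos(theta2) = (20.25 - 22.09 - 14.44) / 35.72
cos(theta2) = -0.455767
theta2 = 117.1143 degrees


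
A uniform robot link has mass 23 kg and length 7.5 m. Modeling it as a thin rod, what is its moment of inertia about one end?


I = (1/3) * m * L^2
= (1/3) * 23 * 7.5^2
= 0.333333 * 23 * 56.25
= 431.25 kg*m^2


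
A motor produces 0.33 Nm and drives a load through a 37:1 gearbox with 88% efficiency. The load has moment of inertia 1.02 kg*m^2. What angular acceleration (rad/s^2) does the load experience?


tau_out = tau_motor * N * eta
= 0.33 * 37 * 0.88 = 10.7448 Nm
alpha = tau_out / I = 10.7448 / 1.02
= 10.5341 rad/s^2


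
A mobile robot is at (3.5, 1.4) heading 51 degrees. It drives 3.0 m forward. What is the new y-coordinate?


y_new = y0 + d*sin(theta)
= 1.4 + 3.0*sin(51)
= 1.4 + 2.3314
= 3.7314


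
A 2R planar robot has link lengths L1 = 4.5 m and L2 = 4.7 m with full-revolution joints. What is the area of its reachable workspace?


r_max = L1 + L2 = 9.2 m
r_min = |L1 - L2| = 0.2 m
Area = pi*(r_max^2 - r_min^2)
= pi*(84.64 - 0.04)
= pi * 84.6
= 265.7787 m^2


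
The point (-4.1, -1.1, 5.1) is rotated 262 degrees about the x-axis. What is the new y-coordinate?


Rotation about x-axis: y' = y*cos(theta) - z*sin(theta)
= -1.1 * -0.1392 - 5.1 * -0.9903
= 5.2035


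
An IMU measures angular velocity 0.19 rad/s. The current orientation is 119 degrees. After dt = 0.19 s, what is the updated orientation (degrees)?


delta_theta = w * dt = 0.19 * 0.19 = 0.0361 rad
= 2.0684 deg
theta_new = 119 + 2.0684 = 121.0684 deg


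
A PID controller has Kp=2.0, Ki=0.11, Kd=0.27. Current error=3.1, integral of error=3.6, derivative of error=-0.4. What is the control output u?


u = Kp*e + Ki*int(e) + Kd*de/dt
= 2.0*3.1 + 0.11*3.6 + 0.27*(-0.4)
= 6.2 + 0.396 + -0.108
= 6.488


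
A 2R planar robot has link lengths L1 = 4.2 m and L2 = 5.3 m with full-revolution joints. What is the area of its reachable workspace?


r_max = L1 + L2 = 9.5 m
r_min = |L1 - L2| = 1.1 m
Area = pi*(r_max^2 - r_min^2)
= pi*(90.25 - 1.21)
= pi * 89.04
= 279.7274 m^2


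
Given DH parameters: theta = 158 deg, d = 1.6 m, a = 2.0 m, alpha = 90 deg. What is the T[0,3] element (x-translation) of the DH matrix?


T[0,3] = a * cos(theta)
= 2.0 * cos(158 deg)
= 2.0 * -0.9272
= -1.8544


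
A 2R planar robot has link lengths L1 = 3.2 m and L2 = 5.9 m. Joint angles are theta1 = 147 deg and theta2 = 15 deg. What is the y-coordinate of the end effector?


Convert angles to radians: theta1 = 2.5656, theta2 = 0.2618
y = L1*sin(theta1) + L2*sin(theta1+theta2)
y = 1.7428 + 1.8232
y = 3.566


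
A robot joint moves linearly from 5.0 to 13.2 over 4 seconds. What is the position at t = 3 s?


s = t/T = 3/4 = 0.75
p(t) = p0 + (pf-p0)*s
= 5.0 + (13.2 - 5.0) * 0.75
= 11.15


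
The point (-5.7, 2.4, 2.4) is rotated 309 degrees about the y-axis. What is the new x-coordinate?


Rotation about y-axis: x' = x*cos(theta) + z*sin(theta)
= -5.7 * 0.6293 + 2.4 * -0.7771
= -5.4523


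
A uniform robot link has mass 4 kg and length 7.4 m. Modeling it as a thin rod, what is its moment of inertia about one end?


I = (1/3) * m * L^2
= (1/3) * 4 * 7.4^2
= 0.333333 * 4 * 54.76
= 73.0133 kg*m^2


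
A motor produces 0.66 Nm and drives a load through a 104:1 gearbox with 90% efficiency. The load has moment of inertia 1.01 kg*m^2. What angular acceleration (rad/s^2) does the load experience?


tau_out = tau_motor * N * eta
= 0.66 * 104 * 0.9 = 61.776 Nm
alpha = tau_out / I = 61.776 / 1.01
= 61.1644 rad/s^2


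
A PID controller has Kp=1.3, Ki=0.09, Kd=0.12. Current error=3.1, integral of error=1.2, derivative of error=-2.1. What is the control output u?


u = Kp*e + Ki*int(e) + Kd*de/dt
= 1.3*3.1 + 0.09*1.2 + 0.12*(-2.1)
= 4.03 + 0.108 + -0.252
= 3.886


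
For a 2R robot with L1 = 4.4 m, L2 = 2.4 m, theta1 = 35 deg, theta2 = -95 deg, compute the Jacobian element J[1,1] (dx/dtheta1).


J[1,1] = -L1*sin(t1) - L2*sin(t1+t2)
= -4.4*sin(35) - 2.4*sin(-60)
= -0.4453


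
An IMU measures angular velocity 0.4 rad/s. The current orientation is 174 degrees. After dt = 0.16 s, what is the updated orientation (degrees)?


delta_theta = w * dt = 0.4 * 0.16 = 0.064 rad
= 3.6669 deg
theta_new = 174 + 3.6669 = 177.6669 deg


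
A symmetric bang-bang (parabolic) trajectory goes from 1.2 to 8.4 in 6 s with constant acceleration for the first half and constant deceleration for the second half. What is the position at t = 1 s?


Symmetric rest-to-rest: each phase covers (pf-p0)/2 in time T/2. 0.5*a*(T/2)^2 = (pf-p0)/2 => a = 4*(pf-p0)/T^2
a = 4*(8.4-1.2)/6^2 = 0.8
t = 1 is in the acceleration phase (t <= T/2).
p = p0 + 0.5*a*t^2 = 1.2 + 0.5*0.8*1^2
= 1.6


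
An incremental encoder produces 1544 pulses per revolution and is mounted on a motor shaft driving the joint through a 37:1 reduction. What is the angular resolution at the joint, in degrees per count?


counts per rev = 1544
effective counts at joint = 1544 * 37 = 57128
resolution = 360 / 57128
= 0.0063 deg/count


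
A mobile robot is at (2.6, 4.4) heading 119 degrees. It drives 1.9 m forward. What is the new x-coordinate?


x_new = x0 + d*cos(theta)
= 2.6 + 1.9*cos(119)
= 2.6 + -0.9211
= 1.6789


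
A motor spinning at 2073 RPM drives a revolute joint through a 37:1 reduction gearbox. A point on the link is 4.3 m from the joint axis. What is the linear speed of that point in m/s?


omega_motor = 2073 * 2*pi/60 = 217.0841 rad/s
omega_joint = omega_motor / 37 = 5.8671 rad/s
v = omega_joint * r = 5.8671 * 4.3
= 25.2287 m/s


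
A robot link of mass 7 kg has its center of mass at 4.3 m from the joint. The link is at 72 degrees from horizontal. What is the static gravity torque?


tau = m*g*L*cos(angle)
= 7 * 9.81 * 4.3 * cos(72 deg)
= 7 * 9.81 * 4.3 * 0.309
= 91.2468 Nm


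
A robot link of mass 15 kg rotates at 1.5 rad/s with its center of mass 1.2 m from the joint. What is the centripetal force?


F = m * omega^2 * r
= 15 * 1.5^2 * 1.2
= 15 * 2.25 * 1.2
= 40.5 N


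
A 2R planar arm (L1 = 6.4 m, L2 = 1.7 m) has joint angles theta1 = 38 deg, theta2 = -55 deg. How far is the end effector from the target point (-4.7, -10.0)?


End effector via forward kinematics:
x = L1*cos(t1) + L2*cos(t1+t2) = 6.669
y = L1*sin(t1) + L2*sin(t1+t2) = 3.4432
Distance to target:
d = sqrt((-4.7 - 6.669)^2 + (-10.0 - 3.4432)^2)
= sqrt(129.2539 + 180.7197)
= 17.6061 m


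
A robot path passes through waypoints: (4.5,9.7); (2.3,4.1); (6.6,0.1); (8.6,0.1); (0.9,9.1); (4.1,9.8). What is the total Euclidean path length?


Segment lengths:
  seg1 = sqrt((-2.2)^2 + (-5.6)^2) = 6.0166
  seg2 = sqrt((4.3)^2 + (-4.0)^2) = 5.8728
  seg3 = sqrt((2.0)^2 + (0.0)^2) = 2.0
  seg4 = sqrt((-7.7)^2 + (9.0)^2) = 11.8444
  seg5 = sqrt((3.2)^2 + (0.7)^2) = 3.2757
Total = 29.0095


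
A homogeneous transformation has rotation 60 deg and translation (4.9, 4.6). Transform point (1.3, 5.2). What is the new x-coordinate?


x' = cos(theta)*px - sin(theta)*py + tx
= 0.5*1.3 - 0.866*5.2 + 4.9
= 1.0467


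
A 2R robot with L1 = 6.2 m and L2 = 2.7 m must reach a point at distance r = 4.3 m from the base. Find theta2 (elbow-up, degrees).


cos(theta2) = (r^2 - L1^2 - L2^2) / (2*L1*L2)
cos(theta2) = (18.49 - 38.44 - 7.29) / 33.48
cos(theta2) = -0.81362
theta2 = 144.4511 degrees


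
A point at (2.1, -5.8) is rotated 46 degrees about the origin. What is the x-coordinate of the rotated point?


x' = x*cos(theta) - y*sin(theta)
cos(46 deg) = 0.6947, sin(46 deg) = 0.7193
x' = 2.1 * 0.6947 - -5.8 * 0.7193
= 1.4588 - -4.1722
= 5.631


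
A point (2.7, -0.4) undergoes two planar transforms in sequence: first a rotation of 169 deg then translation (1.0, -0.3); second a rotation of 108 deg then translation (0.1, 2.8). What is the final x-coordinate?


After transform 1:
x1 = cos(169)*2.7 - sin(169)*-0.4 + 1.0 = -1.5741
y1 = sin(169)*2.7 + cos(169)*-0.4 + -0.3 = 0.6078
After transform 2:
x2 = cos(108)*-1.5741 - sin(108)*0.6078 + 0.1
= 0.0083


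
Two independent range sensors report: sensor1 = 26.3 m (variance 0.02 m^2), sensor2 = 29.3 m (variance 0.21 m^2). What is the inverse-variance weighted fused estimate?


w1 = (1/var1) / (1/var1 + 1/var2)
   = 50.0 / (50.0 + 4.7619) = 0.913
w2 = 1 - w1 = 0.087
fused = w1*s1 + w2*s2 = 24.013 + 2.5478
= 26.5609 m


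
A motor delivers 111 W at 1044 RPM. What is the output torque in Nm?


omega = 1044 * 2*pi/60 = 109.3274 rad/s
tau = P / omega = 111 / 109.3274
= 1.0153 Nm


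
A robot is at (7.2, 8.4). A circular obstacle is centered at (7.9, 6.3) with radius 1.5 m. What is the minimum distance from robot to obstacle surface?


center_dist = sqrt((7.2-7.9)^2 + (8.4-6.3)^2)
= sqrt(0.49 + 4.41)
= 2.2136
min_dist = center_dist - radius = 2.2136 - 1.5 = 0.7136 m


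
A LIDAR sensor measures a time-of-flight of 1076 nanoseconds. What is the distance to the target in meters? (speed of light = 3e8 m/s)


tof = 1076 ns = 1.076e-06 s
dist = c * tof / 2
= 3e8 * 1.076e-06 / 2
= 161.4 m


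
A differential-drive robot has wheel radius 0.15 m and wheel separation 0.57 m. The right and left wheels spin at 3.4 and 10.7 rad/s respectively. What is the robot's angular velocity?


vR = r*wR = 0.15*3.4 = 0.51 m/s
vL = r*wL = 0.15*10.7 = 1.605 m/s
v = (vR+vL)/2 = 1.0575 m/s
omega = (vR-vL)/L = -1.9211 rad/s
angular velocity = -1.9211 rad/s


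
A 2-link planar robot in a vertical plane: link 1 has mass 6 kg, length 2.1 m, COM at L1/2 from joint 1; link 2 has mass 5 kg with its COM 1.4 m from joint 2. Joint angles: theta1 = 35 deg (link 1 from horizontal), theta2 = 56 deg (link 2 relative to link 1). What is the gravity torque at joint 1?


Horizontal distance from joint 1 to link-1 COM:
  x_c1 = (L1/2)*cos(t1) = 1.05 * 0.8192 = 0.8601 m
Horizontal distance from joint 1 to link-2 COM:
  x_c2 = L1*cos(t1) + Lc2*cos(t1+t2)
       = 2.1*0.8192 + 1.4*-0.0175 = 1.6958 m
tau1 = m1*g*x_c1 + m2*g*x_c2
     = 6*9.81*0.8601 + 5*9.81*1.6958
     = 50.6261 + 83.1783
     = 133.8044 Nm


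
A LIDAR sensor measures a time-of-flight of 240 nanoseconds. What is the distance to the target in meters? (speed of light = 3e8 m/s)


tof = 240 ns = 2.4e-07 s
dist = c * tof / 2
= 3e8 * 2.4e-07 / 2
= 36.0 m


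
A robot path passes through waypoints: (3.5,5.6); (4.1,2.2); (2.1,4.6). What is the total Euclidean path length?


Segment lengths:
  seg1 = sqrt((0.6)^2 + (-3.4)^2) = 3.4525
  seg2 = sqrt((-2.0)^2 + (2.4)^2) = 3.1241
Total = 6.5766


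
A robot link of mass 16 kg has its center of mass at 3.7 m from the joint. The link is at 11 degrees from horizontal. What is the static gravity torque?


tau = m*g*L*cos(angle)
= 16 * 9.81 * 3.7 * cos(11 deg)
= 16 * 9.81 * 3.7 * 0.9816
= 570.082 Nm


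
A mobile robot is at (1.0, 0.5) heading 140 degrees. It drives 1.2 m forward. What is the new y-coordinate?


y_new = y0 + d*sin(theta)
= 0.5 + 1.2*sin(140)
= 0.5 + 0.7713
= 1.2713


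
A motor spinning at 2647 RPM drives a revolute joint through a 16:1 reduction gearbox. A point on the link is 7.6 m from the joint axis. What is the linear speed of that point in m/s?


omega_motor = 2647 * 2*pi/60 = 277.1932 rad/s
omega_joint = omega_motor / 16 = 17.3246 rad/s
v = omega_joint * r = 17.3246 * 7.6
= 131.6668 m/s


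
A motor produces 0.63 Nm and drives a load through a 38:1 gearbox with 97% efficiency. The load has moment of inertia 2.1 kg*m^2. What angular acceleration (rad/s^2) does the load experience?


tau_out = tau_motor * N * eta
= 0.63 * 38 * 0.97 = 23.2218 Nm
alpha = tau_out / I = 23.2218 / 2.1
= 11.058 rad/s^2


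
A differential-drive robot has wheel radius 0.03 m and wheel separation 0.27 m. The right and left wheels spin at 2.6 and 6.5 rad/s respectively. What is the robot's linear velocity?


vR = r*wR = 0.03*2.6 = 0.078 m/s
vL = r*wL = 0.03*6.5 = 0.195 m/s
v = (vR+vL)/2 = 0.1365 m/s
omega = (vR-vL)/L = -0.4333 rad/s
linear velocity = 0.1365 m/s


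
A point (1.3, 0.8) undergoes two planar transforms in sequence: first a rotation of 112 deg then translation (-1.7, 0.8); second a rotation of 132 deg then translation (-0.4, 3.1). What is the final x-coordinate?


After transform 1:
x1 = cos(112)*1.3 - sin(112)*0.8 + -1.7 = -2.9287
y1 = sin(112)*1.3 + cos(112)*0.8 + 0.8 = 1.7057
After transform 2:
x2 = cos(132)*-2.9287 - sin(132)*1.7057 + -0.4
= 0.2922


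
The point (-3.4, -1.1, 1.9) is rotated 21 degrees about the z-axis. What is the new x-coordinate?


Rotation about z-axis: x' = x*cos(theta) - y*sin(theta)
= -3.4 * 0.9336 - -1.1 * 0.3584
= -2.78


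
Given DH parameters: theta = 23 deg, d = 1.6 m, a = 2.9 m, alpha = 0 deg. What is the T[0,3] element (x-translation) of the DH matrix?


T[0,3] = a * cos(theta)
= 2.9 * cos(23 deg)
= 2.9 * 0.9205
= 2.6695


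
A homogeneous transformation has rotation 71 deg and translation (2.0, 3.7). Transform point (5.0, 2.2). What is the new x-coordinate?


x' = cos(theta)*px - sin(theta)*py + tx
= 0.3256*5.0 - 0.9455*2.2 + 2.0
= 1.5477


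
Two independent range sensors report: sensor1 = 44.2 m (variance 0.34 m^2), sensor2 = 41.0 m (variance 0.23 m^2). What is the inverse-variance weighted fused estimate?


w1 = (1/var1) / (1/var1 + 1/var2)
   = 2.9412 / (2.9412 + 4.3478) = 0.4035
w2 = 1 - w1 = 0.5965
fused = w1*s1 + w2*s2 = 17.8351 + 24.4561
= 42.2912 m


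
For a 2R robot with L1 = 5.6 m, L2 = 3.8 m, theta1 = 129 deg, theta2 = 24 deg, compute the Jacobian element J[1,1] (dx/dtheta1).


J[1,1] = -L1*sin(t1) - L2*sin(t1+t2)
= -5.6*sin(129) - 3.8*sin(153)
= -6.0772


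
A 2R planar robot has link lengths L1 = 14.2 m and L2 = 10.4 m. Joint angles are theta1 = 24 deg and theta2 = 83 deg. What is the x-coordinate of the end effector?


Convert angles to radians: theta1 = 0.4189, theta2 = 1.4486
x = L1*cos(theta1) + L2*cos(theta1+theta2)
x = 12.9723 + -3.0407
x = 9.9317


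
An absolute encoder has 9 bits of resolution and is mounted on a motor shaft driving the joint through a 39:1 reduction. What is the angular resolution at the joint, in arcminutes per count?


counts = 2^9 = 512
effective counts at joint = 512 * 39 = 19968
resolution = 360*60 / 19968
= 1.0817 arcmin/count


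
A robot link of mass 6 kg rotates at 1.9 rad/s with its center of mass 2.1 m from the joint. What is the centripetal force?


F = m * omega^2 * r
= 6 * 1.9^2 * 2.1
= 6 * 3.61 * 2.1
= 45.486 N


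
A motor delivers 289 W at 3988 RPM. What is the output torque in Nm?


omega = 3988 * 2*pi/60 = 417.6224 rad/s
tau = P / omega = 289 / 417.6224
= 0.692 Nm


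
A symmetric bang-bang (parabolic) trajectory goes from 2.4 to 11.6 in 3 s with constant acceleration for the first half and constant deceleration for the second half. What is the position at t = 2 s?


Symmetric rest-to-rest: each phase covers (pf-p0)/2 in time T/2. 0.5*a*(T/2)^2 = (pf-p0)/2 => a = 4*(pf-p0)/T^2
a = 4*(11.6-2.4)/3^2 = 4.0889
t = 2 is in the deceleration phase (t > T/2).
p = pf - 0.5*a*(T-t)^2 = 11.6 - 0.5*4.0889*1^2
= 9.5556


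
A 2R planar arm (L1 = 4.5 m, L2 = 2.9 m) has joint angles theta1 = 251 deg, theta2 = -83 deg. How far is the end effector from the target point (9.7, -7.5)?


End effector via forward kinematics:
x = L1*cos(t1) + L2*cos(t1+t2) = -4.3017
y = L1*sin(t1) + L2*sin(t1+t2) = -3.6519
Distance to target:
d = sqrt((9.7 - -4.3017)^2 + (-7.5 - -3.6519)^2)
= sqrt(196.0472 + 14.808)
= 14.5209 m


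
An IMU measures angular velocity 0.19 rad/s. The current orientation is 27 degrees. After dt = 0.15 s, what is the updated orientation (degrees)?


delta_theta = w * dt = 0.19 * 0.15 = 0.0285 rad
= 1.6329 deg
theta_new = 27 + 1.6329 = 28.6329 deg


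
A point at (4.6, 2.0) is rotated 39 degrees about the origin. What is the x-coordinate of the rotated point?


x' = x*cos(theta) - y*sin(theta)
cos(39 deg) = 0.7771, sin(39 deg) = 0.6293
x' = 4.6 * 0.7771 - 2.0 * 0.6293
= 3.5749 - 1.2586
= 2.3162


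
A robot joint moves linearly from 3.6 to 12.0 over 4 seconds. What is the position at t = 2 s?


s = t/T = 2/4 = 0.5
p(t) = p0 + (pf-p0)*s
= 3.6 + (12.0 - 3.6) * 0.5
= 7.8


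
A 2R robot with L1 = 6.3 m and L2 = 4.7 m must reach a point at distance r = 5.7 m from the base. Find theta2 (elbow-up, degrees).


cos(theta2) = (r^2 - L1^2 - L2^2) / (2*L1*L2)
cos(theta2) = (32.49 - 39.69 - 22.09) / 59.22
cos(theta2) = -0.494596
theta2 = 119.6431 degrees


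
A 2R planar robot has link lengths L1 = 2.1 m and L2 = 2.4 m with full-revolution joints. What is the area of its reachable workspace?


r_max = L1 + L2 = 4.5 m
r_min = |L1 - L2| = 0.3 m
Area = pi*(r_max^2 - r_min^2)
= pi*(20.25 - 0.09)
= pi * 20.16
= 63.3345 m^2


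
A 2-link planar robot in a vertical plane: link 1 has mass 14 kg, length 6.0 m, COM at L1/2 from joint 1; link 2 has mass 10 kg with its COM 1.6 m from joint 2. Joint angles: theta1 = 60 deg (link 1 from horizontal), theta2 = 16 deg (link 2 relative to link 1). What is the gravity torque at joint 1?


Horizontal distance from joint 1 to link-1 COM:
  x_c1 = (L1/2)*cos(t1) = 3.0 * 0.5 = 1.5 m
Horizontal distance from joint 1 to link-2 COM:
  x_c2 = L1*cos(t1) + Lc2*cos(t1+t2)
       = 6.0*0.5 + 1.6*0.2419 = 3.3871 m
tau1 = m1*g*x_c1 + m2*g*x_c2
     = 14*9.81*1.5 + 10*9.81*3.3871
     = 206.01 + 332.2721
     = 538.2821 Nm


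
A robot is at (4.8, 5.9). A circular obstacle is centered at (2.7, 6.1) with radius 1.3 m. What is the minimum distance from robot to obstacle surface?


center_dist = sqrt((4.8-2.7)^2 + (5.9-6.1)^2)
= sqrt(4.41 + 0.04)
= 2.1095
min_dist = center_dist - radius = 2.1095 - 1.3 = 0.8095 m
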